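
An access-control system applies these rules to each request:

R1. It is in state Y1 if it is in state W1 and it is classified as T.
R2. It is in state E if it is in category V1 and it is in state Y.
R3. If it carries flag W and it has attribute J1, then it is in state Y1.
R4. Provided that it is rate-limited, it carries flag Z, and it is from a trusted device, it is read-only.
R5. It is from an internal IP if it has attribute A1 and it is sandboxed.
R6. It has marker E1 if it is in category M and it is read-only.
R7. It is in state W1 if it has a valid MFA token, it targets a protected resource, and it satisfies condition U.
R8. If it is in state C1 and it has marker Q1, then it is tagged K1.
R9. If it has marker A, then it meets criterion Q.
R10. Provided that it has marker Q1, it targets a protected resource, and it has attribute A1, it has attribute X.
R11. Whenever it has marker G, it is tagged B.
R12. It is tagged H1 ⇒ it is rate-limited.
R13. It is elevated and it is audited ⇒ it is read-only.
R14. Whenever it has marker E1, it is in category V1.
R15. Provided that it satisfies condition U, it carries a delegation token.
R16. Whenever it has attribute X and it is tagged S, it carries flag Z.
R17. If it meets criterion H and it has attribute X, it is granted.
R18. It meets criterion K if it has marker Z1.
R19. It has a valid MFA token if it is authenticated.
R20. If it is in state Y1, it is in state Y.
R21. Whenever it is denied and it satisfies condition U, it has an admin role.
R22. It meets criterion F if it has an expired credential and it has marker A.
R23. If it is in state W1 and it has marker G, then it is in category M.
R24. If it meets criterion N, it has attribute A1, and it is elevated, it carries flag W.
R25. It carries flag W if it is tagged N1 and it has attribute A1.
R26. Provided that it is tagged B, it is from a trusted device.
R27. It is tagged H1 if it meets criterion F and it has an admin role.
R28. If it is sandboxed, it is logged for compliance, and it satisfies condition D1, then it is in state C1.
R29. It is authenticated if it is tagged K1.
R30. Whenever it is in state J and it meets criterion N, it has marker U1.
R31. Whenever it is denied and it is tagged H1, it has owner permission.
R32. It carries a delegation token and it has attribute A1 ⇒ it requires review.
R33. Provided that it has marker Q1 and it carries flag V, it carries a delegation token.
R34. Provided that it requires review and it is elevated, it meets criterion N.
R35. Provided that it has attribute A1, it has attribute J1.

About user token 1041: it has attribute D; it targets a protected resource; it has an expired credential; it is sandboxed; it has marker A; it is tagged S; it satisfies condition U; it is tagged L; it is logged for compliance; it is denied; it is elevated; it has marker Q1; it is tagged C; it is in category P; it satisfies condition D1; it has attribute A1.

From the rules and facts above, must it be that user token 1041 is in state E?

Forward chaining from the given facts derives: is from an internal IP, meets criterion Q, has attribute X, carries a delegation token, carries flag Z, has an admin role, meets criterion F, is tagged H1, is in state C1, has owner permission, requires review, meets criterion N, has attribute J1, is tagged K1, is rate-limited, carries flag W, is authenticated, is in state Y1, has a valid MFA token, is in state Y, is in state W1.
The only rule concluding "it is in state E" is R2, which needs "it is in category V1"; that is never established.

No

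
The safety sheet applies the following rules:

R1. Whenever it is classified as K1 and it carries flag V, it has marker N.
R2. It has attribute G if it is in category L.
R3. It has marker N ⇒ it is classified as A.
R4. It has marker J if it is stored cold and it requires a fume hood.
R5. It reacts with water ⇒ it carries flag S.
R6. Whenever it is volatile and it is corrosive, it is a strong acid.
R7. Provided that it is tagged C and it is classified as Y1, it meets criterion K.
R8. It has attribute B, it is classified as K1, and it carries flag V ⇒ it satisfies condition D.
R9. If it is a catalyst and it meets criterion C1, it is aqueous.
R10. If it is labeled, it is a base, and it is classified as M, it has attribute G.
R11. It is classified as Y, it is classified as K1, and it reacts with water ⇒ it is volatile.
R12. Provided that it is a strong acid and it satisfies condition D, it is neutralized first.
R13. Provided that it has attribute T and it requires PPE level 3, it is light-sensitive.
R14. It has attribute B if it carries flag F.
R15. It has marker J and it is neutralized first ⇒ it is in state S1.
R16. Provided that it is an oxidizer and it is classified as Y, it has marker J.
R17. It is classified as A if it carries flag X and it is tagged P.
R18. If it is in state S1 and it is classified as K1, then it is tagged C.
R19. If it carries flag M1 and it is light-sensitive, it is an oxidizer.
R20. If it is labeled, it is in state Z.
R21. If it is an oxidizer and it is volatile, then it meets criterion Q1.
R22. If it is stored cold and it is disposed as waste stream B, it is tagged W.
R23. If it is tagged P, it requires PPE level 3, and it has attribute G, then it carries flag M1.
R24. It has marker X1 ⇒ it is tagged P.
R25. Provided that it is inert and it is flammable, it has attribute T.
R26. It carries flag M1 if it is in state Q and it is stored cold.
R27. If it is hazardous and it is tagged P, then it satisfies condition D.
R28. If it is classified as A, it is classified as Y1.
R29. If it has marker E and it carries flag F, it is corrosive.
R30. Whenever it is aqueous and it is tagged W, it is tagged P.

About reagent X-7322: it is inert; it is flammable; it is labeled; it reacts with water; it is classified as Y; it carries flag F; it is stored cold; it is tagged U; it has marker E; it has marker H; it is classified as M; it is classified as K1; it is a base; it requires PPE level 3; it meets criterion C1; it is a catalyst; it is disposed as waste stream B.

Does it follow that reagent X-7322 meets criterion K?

No

Forward chaining from the given facts derives: carries flag S, is aqueous, has attribute G, is volatile, has attribute B, is in state Z, is tagged W, has attribute T, is corrosive, is tagged P, is a strong acid, is light-sensitive, carries flag M1, is an oxidizer, meets criterion Q1, has marker J.
The only rule concluding "it meets criterion K" is R7, which needs "it is tagged C"; that is never established.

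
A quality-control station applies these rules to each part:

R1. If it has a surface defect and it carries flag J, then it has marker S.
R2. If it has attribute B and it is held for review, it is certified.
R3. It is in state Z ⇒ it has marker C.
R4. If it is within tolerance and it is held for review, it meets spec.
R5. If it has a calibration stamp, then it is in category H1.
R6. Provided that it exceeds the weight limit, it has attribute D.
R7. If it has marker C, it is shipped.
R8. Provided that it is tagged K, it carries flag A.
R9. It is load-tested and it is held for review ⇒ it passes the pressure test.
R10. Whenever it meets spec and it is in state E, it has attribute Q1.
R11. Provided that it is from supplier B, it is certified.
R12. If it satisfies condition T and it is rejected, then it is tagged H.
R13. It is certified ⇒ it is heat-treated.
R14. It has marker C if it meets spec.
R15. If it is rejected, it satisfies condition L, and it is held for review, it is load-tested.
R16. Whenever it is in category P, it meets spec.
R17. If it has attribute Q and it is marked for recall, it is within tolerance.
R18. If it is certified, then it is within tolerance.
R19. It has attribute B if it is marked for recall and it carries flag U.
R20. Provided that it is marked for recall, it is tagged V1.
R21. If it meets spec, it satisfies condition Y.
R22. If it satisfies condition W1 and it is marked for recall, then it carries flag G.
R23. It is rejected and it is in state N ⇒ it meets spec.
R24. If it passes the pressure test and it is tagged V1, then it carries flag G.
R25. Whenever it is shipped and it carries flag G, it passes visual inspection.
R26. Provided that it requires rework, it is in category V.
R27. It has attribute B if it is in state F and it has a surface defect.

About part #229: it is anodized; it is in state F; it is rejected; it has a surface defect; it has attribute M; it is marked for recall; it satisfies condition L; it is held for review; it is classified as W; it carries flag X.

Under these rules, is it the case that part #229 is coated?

No

Forward chaining from the given facts derives: is load-tested, is tagged V1, has attribute B, is certified, passes the pressure test, is heat-treated, is within tolerance, carries flag G, meets spec, has marker C, satisfies condition Y, is shipped, passes visual inspection.
No rule has "it is coated" as its conclusion, and it is not among the given facts.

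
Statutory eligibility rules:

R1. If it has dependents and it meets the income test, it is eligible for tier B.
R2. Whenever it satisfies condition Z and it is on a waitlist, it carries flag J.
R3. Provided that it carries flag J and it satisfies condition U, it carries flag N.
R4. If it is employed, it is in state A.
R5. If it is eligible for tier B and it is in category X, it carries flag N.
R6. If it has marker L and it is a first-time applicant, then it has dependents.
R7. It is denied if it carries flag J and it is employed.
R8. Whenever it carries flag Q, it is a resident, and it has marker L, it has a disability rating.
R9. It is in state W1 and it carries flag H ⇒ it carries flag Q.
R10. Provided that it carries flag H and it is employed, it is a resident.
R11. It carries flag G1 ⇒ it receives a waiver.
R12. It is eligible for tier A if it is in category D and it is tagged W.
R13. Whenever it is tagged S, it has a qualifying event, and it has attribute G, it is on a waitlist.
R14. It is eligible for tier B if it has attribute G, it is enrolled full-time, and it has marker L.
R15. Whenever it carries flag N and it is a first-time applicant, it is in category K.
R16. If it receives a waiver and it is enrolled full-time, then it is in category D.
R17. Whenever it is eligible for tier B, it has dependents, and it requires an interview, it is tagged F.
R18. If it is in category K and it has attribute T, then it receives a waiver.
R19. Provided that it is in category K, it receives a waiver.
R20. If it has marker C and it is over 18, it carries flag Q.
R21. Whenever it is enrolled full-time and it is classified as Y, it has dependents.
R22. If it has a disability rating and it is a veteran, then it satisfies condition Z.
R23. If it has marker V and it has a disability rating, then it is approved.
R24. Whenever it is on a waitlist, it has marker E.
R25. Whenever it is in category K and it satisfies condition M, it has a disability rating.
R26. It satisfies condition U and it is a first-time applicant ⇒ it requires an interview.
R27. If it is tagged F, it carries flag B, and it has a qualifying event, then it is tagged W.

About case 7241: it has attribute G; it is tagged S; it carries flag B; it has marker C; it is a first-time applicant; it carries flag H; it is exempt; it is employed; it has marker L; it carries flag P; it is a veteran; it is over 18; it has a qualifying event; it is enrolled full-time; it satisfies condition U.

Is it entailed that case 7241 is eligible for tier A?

By R6 (it has marker L, it is a first-time applicant): it has dependents.
By R10 (it carries flag H, it is employed): it is a resident.
By R13 (it is tagged S, it has a qualifying event, it has attribute G): it is on a waitlist.
By R14 (it has attribute G, it is enrolled full-time, it has marker L): it is eligible for tier B.
By R20 (it has marker C, it is over 18): it carries flag Q.
By R26 (it satisfies condition U, it is a first-time applicant): it requires an interview.
By R8 (it carries flag Q, it is a resident, it has marker L): it has a disability rating.
By R17 (it is eligible for tier B, it has dependents, it requires an interview): it is tagged F.
By R22 (it has a disability rating, it is a veteran): it satisfies condition Z.
By R27 (it is tagged F, it carries flag B, it has a qualifying event): it is tagged W.
By R2 (it satisfies condition Z, it is on a waitlist): it carries flag J.
By R3 (it carries flag J, it satisfies condition U): it carries flag N.
By R15 (it carries flag N, it is a first-time applicant): it is in category K.
By R19 (it is in category K): it receives a waiver.
By R16 (it receives a waiver, it is enrolled full-time): it is in category D.
By R12 (it is in category D, it is tagged W): it is eligible for tier A.

Yes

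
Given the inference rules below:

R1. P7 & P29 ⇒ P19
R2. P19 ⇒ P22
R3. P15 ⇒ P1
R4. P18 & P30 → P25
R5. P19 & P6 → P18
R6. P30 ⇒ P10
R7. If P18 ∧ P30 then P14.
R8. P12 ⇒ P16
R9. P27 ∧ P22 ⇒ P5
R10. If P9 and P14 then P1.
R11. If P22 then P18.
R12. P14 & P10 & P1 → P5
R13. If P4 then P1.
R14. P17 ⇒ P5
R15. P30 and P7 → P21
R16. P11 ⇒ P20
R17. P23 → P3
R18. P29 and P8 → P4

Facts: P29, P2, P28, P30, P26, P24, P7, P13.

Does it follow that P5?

Forward chaining from the given facts derives: P19, P22, P10, P18, P21, P25, P14.
Rules concluding P5: R9 needs P27; R12 needs P1; R14 needs P17 — none of these are established.

No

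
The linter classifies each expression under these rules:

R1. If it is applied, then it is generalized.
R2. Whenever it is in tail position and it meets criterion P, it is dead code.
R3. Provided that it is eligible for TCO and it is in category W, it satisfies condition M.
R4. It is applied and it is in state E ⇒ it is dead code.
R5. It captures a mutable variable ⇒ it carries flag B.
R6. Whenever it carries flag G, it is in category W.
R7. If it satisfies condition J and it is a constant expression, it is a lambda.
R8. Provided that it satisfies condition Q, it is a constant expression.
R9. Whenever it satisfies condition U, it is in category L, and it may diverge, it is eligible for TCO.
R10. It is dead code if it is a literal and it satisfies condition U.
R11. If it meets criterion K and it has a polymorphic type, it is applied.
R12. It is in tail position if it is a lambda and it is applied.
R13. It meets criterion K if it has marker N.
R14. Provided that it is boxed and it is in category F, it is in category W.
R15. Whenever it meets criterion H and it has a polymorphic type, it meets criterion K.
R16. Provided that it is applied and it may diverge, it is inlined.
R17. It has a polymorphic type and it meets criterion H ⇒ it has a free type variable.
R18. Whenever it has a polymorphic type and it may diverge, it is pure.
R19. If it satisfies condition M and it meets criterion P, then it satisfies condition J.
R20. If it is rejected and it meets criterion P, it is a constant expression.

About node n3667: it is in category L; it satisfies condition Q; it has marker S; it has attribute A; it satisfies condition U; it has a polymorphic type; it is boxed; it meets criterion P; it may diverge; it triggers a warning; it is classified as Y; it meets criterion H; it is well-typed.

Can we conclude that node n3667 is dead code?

Forward chaining from the given facts derives: is a constant expression, is eligible for TCO, meets criterion K, has a free type variable, is pure, is applied, is inlined, is generalized.
Rules concluding "it is dead code": R2 needs "it is in tail position"; R4 needs "it is in state E"; R10 needs "it is a literal" — none of these are established.

No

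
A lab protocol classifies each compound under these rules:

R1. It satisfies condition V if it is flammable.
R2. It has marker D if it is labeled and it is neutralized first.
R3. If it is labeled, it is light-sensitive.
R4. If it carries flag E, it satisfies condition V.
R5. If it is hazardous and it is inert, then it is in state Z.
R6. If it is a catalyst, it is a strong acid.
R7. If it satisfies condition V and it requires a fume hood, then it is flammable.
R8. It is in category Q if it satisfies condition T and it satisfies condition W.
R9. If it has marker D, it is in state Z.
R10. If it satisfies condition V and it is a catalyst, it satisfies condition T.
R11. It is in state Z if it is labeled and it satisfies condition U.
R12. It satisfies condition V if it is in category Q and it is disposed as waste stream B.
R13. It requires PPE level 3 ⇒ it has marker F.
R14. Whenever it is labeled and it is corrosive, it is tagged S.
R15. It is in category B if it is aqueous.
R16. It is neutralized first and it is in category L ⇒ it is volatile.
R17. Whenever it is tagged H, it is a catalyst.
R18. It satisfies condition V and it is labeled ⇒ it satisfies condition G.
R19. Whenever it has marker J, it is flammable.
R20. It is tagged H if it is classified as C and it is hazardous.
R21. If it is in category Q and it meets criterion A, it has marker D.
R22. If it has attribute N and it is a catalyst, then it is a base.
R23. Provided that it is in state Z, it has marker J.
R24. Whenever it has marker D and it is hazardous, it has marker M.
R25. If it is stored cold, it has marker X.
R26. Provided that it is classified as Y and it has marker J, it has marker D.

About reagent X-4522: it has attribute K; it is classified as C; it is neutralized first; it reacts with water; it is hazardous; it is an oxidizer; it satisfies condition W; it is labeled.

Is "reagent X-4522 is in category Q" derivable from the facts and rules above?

By R2 (it is labeled, it is neutralized first): it has marker D.
By R9 (it has marker D): it is in state Z.
By R20 (it is classified as C, it is hazardous): it is tagged H.
By R23 (it is in state Z): it has marker J.
By R17 (it is tagged H): it is a catalyst.
By R19 (it has marker J): it is flammable.
By R1 (it is flammable): it satisfies condition V.
By R10 (it satisfies condition V, it is a catalyst): it satisfies condition T.
By R8 (it satisfies condition T, it satisfies condition W): it is in category Q.

Yes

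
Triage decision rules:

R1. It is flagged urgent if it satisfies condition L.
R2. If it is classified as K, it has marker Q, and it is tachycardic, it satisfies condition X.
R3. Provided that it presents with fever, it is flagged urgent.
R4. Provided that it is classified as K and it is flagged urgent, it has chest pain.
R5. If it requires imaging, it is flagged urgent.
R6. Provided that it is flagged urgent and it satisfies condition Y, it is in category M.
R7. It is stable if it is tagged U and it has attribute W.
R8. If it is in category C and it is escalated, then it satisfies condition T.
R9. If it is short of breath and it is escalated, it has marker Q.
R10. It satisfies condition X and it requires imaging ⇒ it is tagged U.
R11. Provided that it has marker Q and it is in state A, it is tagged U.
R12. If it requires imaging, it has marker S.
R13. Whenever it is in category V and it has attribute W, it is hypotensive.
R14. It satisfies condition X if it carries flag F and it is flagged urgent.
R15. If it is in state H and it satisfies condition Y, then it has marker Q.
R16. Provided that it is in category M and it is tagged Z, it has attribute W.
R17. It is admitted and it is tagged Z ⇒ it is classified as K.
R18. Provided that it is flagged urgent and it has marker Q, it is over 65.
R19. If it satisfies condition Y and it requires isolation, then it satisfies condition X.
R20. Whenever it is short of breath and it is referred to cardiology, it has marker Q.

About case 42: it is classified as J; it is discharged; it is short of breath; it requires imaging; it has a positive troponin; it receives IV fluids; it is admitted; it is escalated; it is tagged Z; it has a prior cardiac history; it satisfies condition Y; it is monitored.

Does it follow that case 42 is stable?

No

Forward chaining from the given facts derives: is flagged urgent, is in category M, has marker Q, has marker S, has attribute W, is classified as K, is over 65, has chest pain.
The only rule concluding "it is stable" is R7, which needs "it is tagged U"; that is never established.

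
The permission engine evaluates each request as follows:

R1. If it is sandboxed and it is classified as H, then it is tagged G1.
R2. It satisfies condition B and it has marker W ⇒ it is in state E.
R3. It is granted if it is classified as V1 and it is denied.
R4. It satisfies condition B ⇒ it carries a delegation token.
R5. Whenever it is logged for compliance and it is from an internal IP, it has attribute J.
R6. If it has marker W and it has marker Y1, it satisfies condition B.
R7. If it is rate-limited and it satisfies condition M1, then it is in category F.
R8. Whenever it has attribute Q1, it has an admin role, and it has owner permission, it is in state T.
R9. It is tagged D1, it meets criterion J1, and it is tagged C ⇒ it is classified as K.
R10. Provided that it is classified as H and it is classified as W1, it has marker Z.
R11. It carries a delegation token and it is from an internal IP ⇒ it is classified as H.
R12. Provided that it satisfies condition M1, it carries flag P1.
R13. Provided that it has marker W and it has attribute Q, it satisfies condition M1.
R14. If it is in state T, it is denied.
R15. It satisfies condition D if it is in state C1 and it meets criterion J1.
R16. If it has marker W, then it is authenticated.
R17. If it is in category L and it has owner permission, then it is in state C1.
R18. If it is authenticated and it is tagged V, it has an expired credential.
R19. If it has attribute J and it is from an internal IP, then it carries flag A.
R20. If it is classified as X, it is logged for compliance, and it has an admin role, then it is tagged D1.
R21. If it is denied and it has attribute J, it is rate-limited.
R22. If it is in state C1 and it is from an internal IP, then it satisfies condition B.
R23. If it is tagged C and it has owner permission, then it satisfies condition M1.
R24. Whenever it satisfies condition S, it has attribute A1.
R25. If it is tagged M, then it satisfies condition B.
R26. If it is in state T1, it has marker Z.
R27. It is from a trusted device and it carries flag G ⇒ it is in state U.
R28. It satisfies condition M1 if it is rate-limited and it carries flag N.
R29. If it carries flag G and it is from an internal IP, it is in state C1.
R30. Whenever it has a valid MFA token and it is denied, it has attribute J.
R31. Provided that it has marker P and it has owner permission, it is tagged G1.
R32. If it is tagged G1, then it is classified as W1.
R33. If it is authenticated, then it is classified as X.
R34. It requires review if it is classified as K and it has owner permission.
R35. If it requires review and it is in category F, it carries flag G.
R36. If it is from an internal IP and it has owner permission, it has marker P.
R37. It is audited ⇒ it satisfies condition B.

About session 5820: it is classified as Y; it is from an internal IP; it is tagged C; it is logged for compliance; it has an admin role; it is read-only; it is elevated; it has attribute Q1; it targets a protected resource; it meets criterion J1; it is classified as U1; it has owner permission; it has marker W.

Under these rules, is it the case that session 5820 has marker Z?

By R5 (it is logged for compliance, it is from an internal IP): it has attribute J.
By R8 (it has attribute Q1, it has an admin role, it has owner permission): it is in state T.
By R14 (it is in state T): it is denied.
By R16 (it has marker W): it is authenticated.
By R21 (it is denied, it has attribute J): it is rate-limited.
By R23 (it is tagged C, it has owner permission): it satisfies condition M1.
By R33 (it is authenticated): it is classified as X.
By R36 (it is from an internal IP, it has owner permission): it has marker P.
By R7 (it is rate-limited, it satisfies condition M1): it is in category F.
By R20 (it is classified as X, it is logged for compliance, it has an admin role): it is tagged D1.
By R31 (it has marker P, it has owner permission): it is tagged G1.
By R32 (it is tagged G1): it is classified as W1.
By R9 (it is tagged D1, it meets criterion J1, it is tagged C): it is classified as K.
By R34 (it is classified as K, it has owner permission): it requires review.
By R35 (it requires review, it is in category F): it carries flag G.
By R29 (it carries flag G, it is from an internal IP): it is in state C1.
By R22 (it is in state C1, it is from an internal IP): it satisfies condition B.
By R4 (it satisfies condition B): it carries a delegation token.
By R11 (it carries a delegation token, it is from an internal IP): it is classified as H.
By R10 (it is classified as H, it is classified as W1): it has marker Z.

Yes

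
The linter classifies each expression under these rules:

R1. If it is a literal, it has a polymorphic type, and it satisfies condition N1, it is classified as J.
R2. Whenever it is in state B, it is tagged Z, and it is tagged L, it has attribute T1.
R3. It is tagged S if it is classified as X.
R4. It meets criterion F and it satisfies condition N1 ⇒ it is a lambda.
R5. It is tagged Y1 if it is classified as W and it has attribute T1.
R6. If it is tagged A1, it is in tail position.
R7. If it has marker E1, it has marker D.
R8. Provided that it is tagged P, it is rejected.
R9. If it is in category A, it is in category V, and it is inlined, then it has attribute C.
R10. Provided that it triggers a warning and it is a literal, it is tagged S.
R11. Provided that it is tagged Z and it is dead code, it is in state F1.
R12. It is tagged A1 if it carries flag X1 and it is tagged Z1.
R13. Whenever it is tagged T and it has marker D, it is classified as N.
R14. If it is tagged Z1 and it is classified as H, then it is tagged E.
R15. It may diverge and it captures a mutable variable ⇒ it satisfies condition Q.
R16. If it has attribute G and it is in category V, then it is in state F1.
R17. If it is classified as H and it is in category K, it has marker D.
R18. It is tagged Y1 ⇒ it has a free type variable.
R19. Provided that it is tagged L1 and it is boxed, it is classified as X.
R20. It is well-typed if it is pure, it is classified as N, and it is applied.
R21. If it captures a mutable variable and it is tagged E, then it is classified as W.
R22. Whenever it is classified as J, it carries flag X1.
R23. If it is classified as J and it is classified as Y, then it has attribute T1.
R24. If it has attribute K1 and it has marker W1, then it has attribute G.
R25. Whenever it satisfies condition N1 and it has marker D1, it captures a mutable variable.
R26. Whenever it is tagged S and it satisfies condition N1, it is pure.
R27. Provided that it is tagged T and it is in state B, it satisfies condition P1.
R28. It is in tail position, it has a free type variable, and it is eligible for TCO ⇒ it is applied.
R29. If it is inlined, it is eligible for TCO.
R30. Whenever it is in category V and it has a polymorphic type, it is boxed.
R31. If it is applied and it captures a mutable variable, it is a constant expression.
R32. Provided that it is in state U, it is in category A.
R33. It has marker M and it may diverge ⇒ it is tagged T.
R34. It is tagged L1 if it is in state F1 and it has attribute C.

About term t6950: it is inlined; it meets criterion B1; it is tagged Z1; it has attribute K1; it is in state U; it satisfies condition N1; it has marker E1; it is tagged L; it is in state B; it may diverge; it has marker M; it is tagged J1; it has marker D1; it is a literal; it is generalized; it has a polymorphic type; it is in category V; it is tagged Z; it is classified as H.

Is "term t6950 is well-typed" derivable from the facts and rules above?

No

Forward chaining from the given facts derives: is classified as J, has attribute T1, has marker D, is tagged E, carries flag X1, captures a mutable variable, is eligible for TCO, is boxed, is in category A, is tagged T, has attribute C, is tagged A1, is classified as N, satisfies condition Q, is classified as W, satisfies condition P1, is tagged Y1, is in tail position, has a free type variable, is applied, is a constant expression.
The only rule concluding "it is well-typed" is R20, which needs "it is pure"; that is never established.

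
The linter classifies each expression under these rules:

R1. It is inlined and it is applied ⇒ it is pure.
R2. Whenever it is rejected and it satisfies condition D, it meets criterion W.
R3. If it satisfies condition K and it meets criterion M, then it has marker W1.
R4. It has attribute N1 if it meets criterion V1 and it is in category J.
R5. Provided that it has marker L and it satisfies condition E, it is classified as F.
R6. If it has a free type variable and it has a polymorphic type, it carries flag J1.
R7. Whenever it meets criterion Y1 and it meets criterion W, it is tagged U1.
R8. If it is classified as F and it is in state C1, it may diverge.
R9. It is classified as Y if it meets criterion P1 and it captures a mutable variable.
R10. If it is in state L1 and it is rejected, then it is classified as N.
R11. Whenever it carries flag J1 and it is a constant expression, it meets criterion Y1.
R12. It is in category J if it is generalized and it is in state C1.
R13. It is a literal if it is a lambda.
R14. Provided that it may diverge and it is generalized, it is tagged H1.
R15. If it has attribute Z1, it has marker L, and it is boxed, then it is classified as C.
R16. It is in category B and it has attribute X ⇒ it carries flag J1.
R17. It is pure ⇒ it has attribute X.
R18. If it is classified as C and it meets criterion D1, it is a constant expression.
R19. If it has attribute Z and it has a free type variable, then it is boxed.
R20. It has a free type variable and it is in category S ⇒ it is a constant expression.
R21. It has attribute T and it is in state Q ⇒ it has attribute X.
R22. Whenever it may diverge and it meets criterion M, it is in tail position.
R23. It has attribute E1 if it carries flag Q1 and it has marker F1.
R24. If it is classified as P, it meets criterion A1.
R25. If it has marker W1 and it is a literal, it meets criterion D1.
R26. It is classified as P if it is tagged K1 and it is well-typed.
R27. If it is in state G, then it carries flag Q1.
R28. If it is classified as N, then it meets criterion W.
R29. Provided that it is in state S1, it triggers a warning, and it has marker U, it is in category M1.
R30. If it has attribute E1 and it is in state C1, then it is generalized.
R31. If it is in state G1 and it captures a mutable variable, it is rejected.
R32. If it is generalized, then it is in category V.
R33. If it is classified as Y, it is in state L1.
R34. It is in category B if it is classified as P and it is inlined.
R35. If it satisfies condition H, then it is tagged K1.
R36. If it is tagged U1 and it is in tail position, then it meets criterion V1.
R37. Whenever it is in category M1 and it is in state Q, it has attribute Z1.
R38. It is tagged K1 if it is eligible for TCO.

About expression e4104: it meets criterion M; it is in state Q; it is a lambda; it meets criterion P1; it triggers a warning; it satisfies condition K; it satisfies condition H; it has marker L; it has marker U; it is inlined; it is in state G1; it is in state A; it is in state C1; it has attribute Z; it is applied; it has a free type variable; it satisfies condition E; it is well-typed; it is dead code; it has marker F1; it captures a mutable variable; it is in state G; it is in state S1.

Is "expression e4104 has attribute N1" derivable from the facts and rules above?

By R1 (it is inlined, it is applied): it is pure.
By R3 (it satisfies condition K, it meets criterion M): it has marker W1.
By R5 (it has marker L, it satisfies condition E): it is classified as F.
By R8 (it is classified as F, it is in state C1): it may diverge.
By R9 (it meets criterion P1, it captures a mutable variable): it is classified as Y.
By R13 (it is a lambda): it is a literal.
By R17 (it is pure): it has attribute X.
By R19 (it has attribute Z, it has a free type variable): it is boxed.
By R22 (it may diverge, it meets criterion M): it is in tail position.
By R25 (it has marker W1, it is a literal): it meets criterion D1.
By R27 (it is in state G): it carries flag Q1.
By R29 (it is in state S1, it triggers a warning, it has marker U): it is in category M1.
By R31 (it is in state G1, it captures a mutable variable): it is rejected.
By R33 (it is classified as Y): it is in state L1.
By R35 (it satisfies condition H): it is tagged K1.
By R37 (it is in category M1, it is in state Q): it has attribute Z1.
By R10 (it is in state L1, it is rejected): it is classified as N.
By R15 (it has attribute Z1, it has marker L, it is boxed): it is classified as C.
By R18 (it is classified as C, it meets criterion D1): it is a constant expression.
By R23 (it carries flag Q1, it has marker F1): it has attribute E1.
By R26 (it is tagged K1, it is well-typed): it is classified as P.
By R28 (it is classified as N): it meets criterion W.
By R30 (it has attribute E1, it is in state C1): it is generalized.
By R34 (it is classified as P, it is inlined): it is in category B.
By R12 (it is generalized, it is in state C1): it is in category J.
By R16 (it is in category B, it has attribute X): it carries flag J1.
By R11 (it carries flag J1, it is a constant expression): it meets criterion Y1.
By R7 (it meets criterion Y1, it meets criterion W): it is tagged U1.
By R36 (it is tagged U1, it is in tail position): it meets criterion V1.
By R4 (it meets criterion V1, it is in category J): it has attribute N1.

Yes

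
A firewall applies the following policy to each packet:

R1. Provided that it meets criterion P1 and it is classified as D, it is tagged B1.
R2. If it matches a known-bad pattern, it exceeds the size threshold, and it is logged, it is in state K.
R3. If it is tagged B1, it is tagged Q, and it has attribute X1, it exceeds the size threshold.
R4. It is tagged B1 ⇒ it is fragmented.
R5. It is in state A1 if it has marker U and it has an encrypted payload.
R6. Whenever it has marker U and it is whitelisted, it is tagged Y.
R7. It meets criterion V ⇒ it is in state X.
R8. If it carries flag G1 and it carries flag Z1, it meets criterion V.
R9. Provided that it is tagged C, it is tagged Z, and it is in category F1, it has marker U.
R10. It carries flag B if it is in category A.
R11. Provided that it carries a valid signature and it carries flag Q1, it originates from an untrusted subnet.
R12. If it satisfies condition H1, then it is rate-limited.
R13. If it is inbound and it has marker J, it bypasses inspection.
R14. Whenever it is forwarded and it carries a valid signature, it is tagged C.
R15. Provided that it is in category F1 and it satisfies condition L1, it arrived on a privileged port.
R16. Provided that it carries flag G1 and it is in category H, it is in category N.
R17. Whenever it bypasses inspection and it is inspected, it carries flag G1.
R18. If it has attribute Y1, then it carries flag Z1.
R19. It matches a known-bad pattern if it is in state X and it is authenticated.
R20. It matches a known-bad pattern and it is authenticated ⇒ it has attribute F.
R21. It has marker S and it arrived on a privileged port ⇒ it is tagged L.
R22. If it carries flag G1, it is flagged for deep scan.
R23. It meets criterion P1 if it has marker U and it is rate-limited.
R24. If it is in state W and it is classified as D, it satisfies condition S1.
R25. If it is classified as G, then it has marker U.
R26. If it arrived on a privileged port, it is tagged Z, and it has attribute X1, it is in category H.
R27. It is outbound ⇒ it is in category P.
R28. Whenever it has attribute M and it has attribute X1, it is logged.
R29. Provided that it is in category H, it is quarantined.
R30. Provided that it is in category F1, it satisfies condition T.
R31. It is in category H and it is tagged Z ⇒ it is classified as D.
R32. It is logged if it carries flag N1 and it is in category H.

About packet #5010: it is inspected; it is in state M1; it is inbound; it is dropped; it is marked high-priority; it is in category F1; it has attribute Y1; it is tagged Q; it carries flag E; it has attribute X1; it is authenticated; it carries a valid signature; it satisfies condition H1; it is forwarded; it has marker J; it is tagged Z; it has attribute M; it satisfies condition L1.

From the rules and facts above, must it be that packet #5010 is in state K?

Yes

By R12 (it satisfies condition H1): it is rate-limited.
By R13 (it is inbound, it has marker J): it bypasses inspection.
By R14 (it is forwarded, it carries a valid signature): it is tagged C.
By R15 (it is in category F1, it satisfies condition L1): it arrived on a privileged port.
By R17 (it bypasses inspection, it is inspected): it carries flag G1.
By R18 (it has attribute Y1): it carries flag Z1.
By R26 (it arrived on a privileged port, it is tagged Z, it has attribute X1): it is in category H.
By R28 (it has attribute M, it has attribute X1): it is logged.
By R31 (it is in category H, it is tagged Z): it is classified as D.
By R8 (it carries flag G1, it carries flag Z1): it meets criterion V.
By R9 (it is tagged C, it is tagged Z, it is in category F1): it has marker U.
By R23 (it has marker U, it is rate-limited): it meets criterion P1.
By R1 (it meets criterion P1, it is classified as D): it is tagged B1.
By R3 (it is tagged B1, it is tagged Q, it has attribute X1): it exceeds the size threshold.
By R7 (it meets criterion V): it is in state X.
By R19 (it is in state X, it is authenticated): it matches a known-bad pattern.
By R2 (it matches a known-bad pattern, it exceeds the size threshold, it is logged): it is in state K.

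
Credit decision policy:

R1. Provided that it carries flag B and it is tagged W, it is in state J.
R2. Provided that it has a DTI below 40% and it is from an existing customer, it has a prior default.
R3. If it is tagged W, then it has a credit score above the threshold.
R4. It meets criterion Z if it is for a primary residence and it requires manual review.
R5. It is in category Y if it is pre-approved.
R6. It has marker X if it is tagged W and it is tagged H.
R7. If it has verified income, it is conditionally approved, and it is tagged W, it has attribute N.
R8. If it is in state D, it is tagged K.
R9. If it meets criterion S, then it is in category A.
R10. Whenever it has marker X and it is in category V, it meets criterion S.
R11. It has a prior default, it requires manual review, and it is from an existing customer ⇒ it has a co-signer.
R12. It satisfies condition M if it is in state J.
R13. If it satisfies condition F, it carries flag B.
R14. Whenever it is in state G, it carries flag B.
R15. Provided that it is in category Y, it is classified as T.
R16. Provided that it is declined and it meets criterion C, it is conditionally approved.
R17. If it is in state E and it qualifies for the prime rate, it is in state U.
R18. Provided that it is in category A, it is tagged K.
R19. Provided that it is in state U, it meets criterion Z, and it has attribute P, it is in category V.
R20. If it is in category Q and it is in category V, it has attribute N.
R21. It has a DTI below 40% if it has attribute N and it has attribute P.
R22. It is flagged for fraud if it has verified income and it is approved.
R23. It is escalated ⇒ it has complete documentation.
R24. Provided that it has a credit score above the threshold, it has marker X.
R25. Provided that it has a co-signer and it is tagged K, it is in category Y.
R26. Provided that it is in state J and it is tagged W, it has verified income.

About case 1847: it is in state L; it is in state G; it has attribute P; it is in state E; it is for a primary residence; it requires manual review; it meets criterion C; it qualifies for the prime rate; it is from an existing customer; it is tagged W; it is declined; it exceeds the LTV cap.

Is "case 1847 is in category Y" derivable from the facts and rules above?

Yes

By R3 (it is tagged W): it has a credit score above the threshold.
By R4 (it is for a primary residence, it requires manual review): it meets criterion Z.
By R14 (it is in state G): it carries flag B.
By R16 (it is declined, it meets criterion C): it is conditionally approved.
By R17 (it is in state E, it qualifies for the prime rate): it is in state U.
By R19 (it is in state U, it meets criterion Z, it has attribute P): it is in category V.
By R24 (it has a credit score above the threshold): it has marker X.
By R1 (it carries flag B, it is tagged W): it is in state J.
By R10 (it has marker X, it is in category V): it meets criterion S.
By R26 (it is in state J, it is tagged W): it has verified income.
By R7 (it has verified income, it is conditionally approved, it is tagged W): it has attribute N.
By R9 (it meets criterion S): it is in category A.
By R18 (it is in category A): it is tagged K.
By R21 (it has attribute N, it has attribute P): it has a DTI below 40%.
By R2 (it has a DTI below 40%, it is from an existing customer): it has a prior default.
By R11 (it has a prior default, it requires manual review, it is from an existing customer): it has a co-signer.
By R25 (it has a co-signer, it is tagged K): it is in category Y.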